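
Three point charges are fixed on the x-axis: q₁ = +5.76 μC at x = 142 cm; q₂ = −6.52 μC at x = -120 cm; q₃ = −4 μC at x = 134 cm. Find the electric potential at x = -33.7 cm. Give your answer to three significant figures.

Electric potential is a scalar, so the contributions from each charge add algebraically: V = Σ kqᵢ/rᵢ.
Distances from the field point to each charge: r₁ = 1.76 m, r₂ = 0.863 m, r₃ = 1.68 m.
V = k[(5.76×10⁻⁶)/(1.76) + (-6.52×10⁻⁶)/(0.863) + (-4.00×10⁻⁶)/(1.68)] = -5.99×10⁴ V.

-5.99×10⁴ V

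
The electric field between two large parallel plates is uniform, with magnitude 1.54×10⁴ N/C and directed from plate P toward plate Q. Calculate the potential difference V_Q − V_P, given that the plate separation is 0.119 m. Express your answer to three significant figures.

-1830 V

In a uniform field, potential decreases in the direction of E: ΔV = −E·d for a displacement d parallel to E.
Going from P to Q is a displacement of 0.119 m along the field, so V_Q − V_P = −Ed = -1830 V.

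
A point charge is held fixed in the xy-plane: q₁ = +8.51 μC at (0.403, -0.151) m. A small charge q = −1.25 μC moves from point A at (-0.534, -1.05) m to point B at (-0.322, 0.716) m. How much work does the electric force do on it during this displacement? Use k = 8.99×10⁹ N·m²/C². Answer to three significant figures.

0.0110 J

The work done by the electric force is W_field = −ΔU = −q(V_B − V_A) = q(V_A − V_B).
At A: distance to the source charge is 1.30 m; V_A = kq₁/r = 5.89×10⁴ V.
At B: distance to the source charge is 1.13 m; V_B = kq₁/r = 6.77×10⁴ V.
ΔV = V_B − V_A = 8780 V.
W_field = −qΔV = −(-1.25×10⁻⁶ C)(8780 V) = 0.0110 J.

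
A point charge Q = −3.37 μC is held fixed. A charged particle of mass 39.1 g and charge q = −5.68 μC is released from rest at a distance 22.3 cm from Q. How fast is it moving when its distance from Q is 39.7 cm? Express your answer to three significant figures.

Only the electrostatic force acts, so mechanical energy is conserved: ½mv² = U₁ − U₂ = kQq(1/r₁ − 1/r₂).
U₁ − U₂ = (8.99×10⁹ N·m²/C²)(-3.37×10⁻⁶ C)(-5.68×10⁻⁶ C)(1/0.223 − 1/0.397) = 0.338 J.
v = √(2·0.338/0.0391) = 4.16 m/s.

4.16 m/s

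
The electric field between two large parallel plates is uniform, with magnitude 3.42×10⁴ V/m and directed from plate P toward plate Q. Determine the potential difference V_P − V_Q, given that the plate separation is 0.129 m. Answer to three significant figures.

In a uniform field, potential decreases in the direction of E: ΔV = −E·d for a displacement d parallel to E.
Going from Q to P is a displacement of 0.129 m opposite to the field, so V_P − V_Q = +Ed = 4410 V.

4410 V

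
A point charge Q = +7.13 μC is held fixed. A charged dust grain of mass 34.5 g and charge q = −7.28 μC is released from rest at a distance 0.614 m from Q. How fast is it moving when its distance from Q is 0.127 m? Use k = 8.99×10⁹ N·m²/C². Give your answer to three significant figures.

Only the electrostatic force acts, so mechanical energy is conserved: ½mv² = U₁ − U₂ = kQq(1/r₁ − 1/r₂).
U₁ − U₂ = (8.99×10⁹ N·m²/C²)(7.13×10⁻⁶ C)(-7.28×10⁻⁶ C)(1/0.614 − 1/0.127) = 2.91 J.
v = √(2·2.91/0.0345) = 13.0 m/s.

13.0 m/s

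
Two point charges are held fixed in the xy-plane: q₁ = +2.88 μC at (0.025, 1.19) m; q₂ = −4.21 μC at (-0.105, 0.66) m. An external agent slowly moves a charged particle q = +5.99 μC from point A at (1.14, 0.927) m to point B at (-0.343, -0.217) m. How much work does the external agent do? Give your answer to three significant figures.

-0.100 J

For quasistatic motion the external work equals the change in potential energy: W_ext = qΔV = q(V_B − V_A).
At A: distances to the source charges are 1.15 m, 1.27 m; V_A = Σ kqᵢ/rᵢ = -7120 V.
At B: distances to the source charges are 1.45 m, 0.909 m; V_B = Σ kqᵢ/rᵢ = -2.38×10⁴ V.
ΔV = V_B − V_A = -1.67×10⁴ V.
W_ext = qΔV = (5.99×10⁻⁶ C)(-1.67×10⁴ V) = -0.100 J.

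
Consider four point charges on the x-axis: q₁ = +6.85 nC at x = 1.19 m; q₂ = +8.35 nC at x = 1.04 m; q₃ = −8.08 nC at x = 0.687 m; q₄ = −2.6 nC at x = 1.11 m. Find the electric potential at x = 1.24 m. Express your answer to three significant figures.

Electric potential is a scalar, so the contributions from each charge add algebraically: V = Σ kqᵢ/rᵢ.
Distances from the field point to each charge: r₁ = 0.0500 m, r₂ = 0.200 m, r₃ = 0.553 m, r₄ = 0.130 m.
V = k[(6.85×10⁻⁹)/(0.0500) + (8.35×10⁻⁹)/(0.200) + (-8.08×10⁻⁹)/(0.553) + (-2.60×10⁻⁹)/(0.130)] = 1300 V.

1300 V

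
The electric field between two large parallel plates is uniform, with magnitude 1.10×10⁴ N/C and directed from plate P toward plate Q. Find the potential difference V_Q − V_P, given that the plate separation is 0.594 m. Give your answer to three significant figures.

In a uniform field, potential decreases in the direction of E: ΔV = −E·d for a displacement d parallel to E.
Going from P to Q is a displacement of 0.594 m along the field, so V_Q − V_P = −Ed = -6530 V.

-6530 V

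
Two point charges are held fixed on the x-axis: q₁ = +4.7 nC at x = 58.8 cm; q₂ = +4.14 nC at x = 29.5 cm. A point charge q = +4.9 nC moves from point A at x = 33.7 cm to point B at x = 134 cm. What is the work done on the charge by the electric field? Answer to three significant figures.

4.72×10⁻⁶ J

The work done by the electric force is W_field = −ΔU = −q(V_B − V_A) = q(V_A − V_B).
At A: distances to the source charges are 0.251 m, 0.0420 m; V_A = Σ kqᵢ/rᵢ = 1050 V.
At B: distances to the source charges are 0.752 m, 1.05 m; V_B = Σ kqᵢ/rᵢ = 91.8 V.
ΔV = V_B − V_A = -963 V.
W_field = −qΔV = −(4.90×10⁻⁹ C)(-963 V) = 4.72×10⁻⁶ J.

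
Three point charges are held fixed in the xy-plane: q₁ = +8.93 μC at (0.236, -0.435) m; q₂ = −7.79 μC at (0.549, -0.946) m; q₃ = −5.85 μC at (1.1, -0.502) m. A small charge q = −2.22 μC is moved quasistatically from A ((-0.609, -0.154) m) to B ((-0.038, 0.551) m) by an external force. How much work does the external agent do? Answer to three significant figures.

0.0202 J

For quasistatic motion the external work equals the change in potential energy: W_ext = qΔV = q(V_B − V_A).
At A: distances to the source charges are 0.890 m, 1.40 m, 1.74 m; V_A = Σ kqᵢ/rᵢ = 1.01×10⁴ V.
At B: distances to the source charges are 1.02 m, 1.61 m, 1.55 m; V_B = Σ kqᵢ/rᵢ = 974 V.
ΔV = V_B − V_A = -9110 V.
W_ext = qΔV = (-2.22×10⁻⁶ C)(-9110 V) = 0.0202 J.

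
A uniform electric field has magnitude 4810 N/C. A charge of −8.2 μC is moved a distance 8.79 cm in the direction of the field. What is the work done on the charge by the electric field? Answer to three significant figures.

The potential change for a displacement 8.79 cm in the direction of the field is ΔV = −Ed = -423 V.
W_field = −qΔV = -3.47×10⁻³ J.

-3.47×10⁻³ J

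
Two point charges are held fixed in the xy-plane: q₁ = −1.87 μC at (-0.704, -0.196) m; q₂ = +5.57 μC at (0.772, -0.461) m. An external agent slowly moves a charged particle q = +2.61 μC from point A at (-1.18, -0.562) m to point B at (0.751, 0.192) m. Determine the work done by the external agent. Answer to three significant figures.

For quasistatic motion the external work equals the change in potential energy: W_ext = qΔV = q(V_B − V_A).
At A: distances to the source charges are 0.600 m, 1.95 m; V_A = Σ kqᵢ/rᵢ = -2380 V.
At B: distances to the source charges are 1.51 m, 0.653 m; V_B = Σ kqᵢ/rᵢ = 6.55×10⁴ V.
ΔV = V_B − V_A = 6.79×10⁴ V.
W_ext = qΔV = (2.61×10⁻⁶ C)(6.79×10⁴ V) = 0.177 J.

0.177 J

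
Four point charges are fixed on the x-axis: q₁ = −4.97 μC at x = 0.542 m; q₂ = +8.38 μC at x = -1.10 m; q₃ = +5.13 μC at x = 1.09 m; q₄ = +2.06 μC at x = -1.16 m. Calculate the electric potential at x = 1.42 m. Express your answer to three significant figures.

1.26×10⁵ V

Electric potential is a scalar, so the contributions from each charge add algebraically: V = Σ kqᵢ/rᵢ.
Distances from the field point to each charge: r₁ = 0.878 m, r₂ = 2.52 m, r₃ = 0.330 m, r₄ = 2.58 m.
V = k[(-4.97×10⁻⁶)/(0.878) + (8.38×10⁻⁶)/(2.52) + (5.13×10⁻⁶)/(0.330) + (2.06×10⁻⁶)/(2.58)] = 1.26×10⁵ V.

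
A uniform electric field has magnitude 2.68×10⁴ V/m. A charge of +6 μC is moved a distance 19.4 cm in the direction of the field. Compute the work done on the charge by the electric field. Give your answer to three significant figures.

The potential change for a displacement 19.4 cm in the direction of the field is ΔV = −Ed = -5200 V.
W_field = −qΔV = 0.0312 J.

0.0312 J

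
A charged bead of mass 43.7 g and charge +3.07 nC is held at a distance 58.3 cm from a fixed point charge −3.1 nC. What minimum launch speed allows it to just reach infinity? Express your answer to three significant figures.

2.59×10⁻³ m/s

To just escape, total mechanical energy must reach zero at infinity: ½mv²_min + U = 0, so ½mv²_min = −U = |kQq|/r.
|U| = |kQq|/r = (8.99×10⁹ N·m²/C²)(3.10×10⁻⁹)(3.07×10⁻⁹)/(0.583) = 1.47×10⁻⁷ J.
v_min = √(2|U|/m) = √(2·1.47×10⁻⁷/0.0437) = 2.59×10⁻³ m/s.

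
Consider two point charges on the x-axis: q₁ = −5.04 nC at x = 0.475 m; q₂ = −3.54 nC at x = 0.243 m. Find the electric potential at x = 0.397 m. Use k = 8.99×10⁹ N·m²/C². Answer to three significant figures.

-788 V

The total potential is the scalar sum of each charge's contribution, V = Σ kqᵢ/rᵢ.
Distances from the field point to each charge: r₁ = 0.0780 m, r₂ = 0.154 m.
V = k[(-5.04×10⁻⁹)/(0.0780) + (-3.54×10⁻⁹)/(0.154)] = -788 V.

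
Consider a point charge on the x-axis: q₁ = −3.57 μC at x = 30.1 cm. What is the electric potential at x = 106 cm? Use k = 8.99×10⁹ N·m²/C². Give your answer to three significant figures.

The total potential is the scalar sum of each charge's contribution, V = Σ kqᵢ/rᵢ.
V = k[(-3.57×10⁻⁶)/(0.759)] = -4.23×10⁴ V.

-4.23×10⁴ V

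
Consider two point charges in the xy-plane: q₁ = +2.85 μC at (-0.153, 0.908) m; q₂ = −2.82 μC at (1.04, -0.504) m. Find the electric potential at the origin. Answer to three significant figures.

Electric potential is a scalar, so the contributions from each charge add algebraically: V = Σ kqᵢ/rᵢ.
Distances from the field point to each charge: r₁ = 0.921 m, r₂ = 1.16 m.
V = k[(2.85×10⁻⁶)/(0.921) + (-2.82×10⁻⁶)/(1.16)] = 5890 V.

5890 V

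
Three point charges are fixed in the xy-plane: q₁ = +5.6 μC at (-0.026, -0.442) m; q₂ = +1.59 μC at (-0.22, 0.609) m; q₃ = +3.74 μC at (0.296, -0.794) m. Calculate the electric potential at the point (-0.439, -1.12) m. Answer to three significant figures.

The total potential is the scalar sum of each charge's contribution, V = Σ kqᵢ/rᵢ.
Distances from the field point to each charge: r₁ = 0.794 m, r₂ = 1.74 m, r₃ = 0.804 m.
V = k[(5.60×10⁻⁶)/(0.794) + (1.59×10⁻⁶)/(1.74) + (3.74×10⁻⁶)/(0.804)] = 1.13×10⁵ V.

1.13×10⁵ V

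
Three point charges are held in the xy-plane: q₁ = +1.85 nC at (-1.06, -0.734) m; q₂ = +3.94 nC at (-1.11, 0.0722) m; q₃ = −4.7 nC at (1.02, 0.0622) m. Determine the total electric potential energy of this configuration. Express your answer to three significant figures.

-3.21×10⁻⁸ J

The work to assemble the configuration equals its total potential energy, U = Σ kqᵢqⱼ/rᵢⱼ over all pairs.
Pair separations: r₁₂ = 0.808 m, r₁₃ = 2.23 m, r₂₃ = 2.13 m.
U = (8.11×10⁻⁸) + (-3.51×10⁻⁸) + (-7.82×10⁻⁸) = -3.21×10⁻⁸ J.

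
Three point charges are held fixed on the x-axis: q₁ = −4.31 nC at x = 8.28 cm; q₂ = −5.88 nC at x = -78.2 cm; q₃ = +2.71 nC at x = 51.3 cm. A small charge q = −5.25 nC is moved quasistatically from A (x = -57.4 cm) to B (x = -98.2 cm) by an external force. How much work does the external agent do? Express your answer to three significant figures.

For quasistatic motion the external work equals the change in potential energy: W_ext = qΔV = q(V_B − V_A).
At A: distances to the source charges are 0.657 m, 0.208 m, 1.09 m; V_A = Σ kqᵢ/rᵢ = -291 V.
At B: distances to the source charges are 1.06 m, 0.200 m, 1.50 m; V_B = Σ kqᵢ/rᵢ = -284 V.
ΔV = V_B − V_A = 6.32 V.
W_ext = qΔV = (-5.25×10⁻⁹ C)(6.32 V) = -3.32×10⁻⁸ J.

-3.32×10⁻⁸ J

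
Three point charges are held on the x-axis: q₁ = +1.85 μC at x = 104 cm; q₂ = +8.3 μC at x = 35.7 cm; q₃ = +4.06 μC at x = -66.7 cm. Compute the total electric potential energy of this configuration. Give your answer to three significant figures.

The assembly work is the sum of pairwise potential energies, U = Σ_{i<j} kqᵢqⱼ/rᵢⱼ.
Pair separations: r₁₂ = 0.683 m, r₁₃ = 1.71 m, r₂₃ = 1.02 m.
U = (0.202) + (0.0396) + (0.296) = 0.538 J.

0.538 J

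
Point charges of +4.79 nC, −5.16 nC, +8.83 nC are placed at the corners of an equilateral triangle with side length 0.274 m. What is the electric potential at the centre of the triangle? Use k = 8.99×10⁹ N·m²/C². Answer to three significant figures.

The total potential is the scalar sum of each charge's contribution, V = Σ kqᵢ/rᵢ.
The distance from each vertex to the centroid is a/√3 = 0.158 m.
V = k[(4.79×10⁻⁹)/(0.158) + (-5.16×10⁻⁹)/(0.158) + (8.83×10⁻⁹)/(0.158)] = 481 V.

481 V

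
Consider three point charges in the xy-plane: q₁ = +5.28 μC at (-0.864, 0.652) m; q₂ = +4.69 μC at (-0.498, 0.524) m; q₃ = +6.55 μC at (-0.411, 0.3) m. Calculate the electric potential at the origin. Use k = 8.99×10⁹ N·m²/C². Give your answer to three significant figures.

Electric potential is a scalar, so the contributions from each charge add algebraically: V = Σ kqᵢ/rᵢ.
Distances from the field point to each charge: r₁ = 1.08 m, r₂ = 0.723 m, r₃ = 0.509 m.
V = k[(5.28×10⁻⁶)/(1.08) + (4.69×10⁻⁶)/(0.723) + (6.55×10⁻⁶)/(0.509)] = 2.18×10⁵ V.

2.18×10⁵ V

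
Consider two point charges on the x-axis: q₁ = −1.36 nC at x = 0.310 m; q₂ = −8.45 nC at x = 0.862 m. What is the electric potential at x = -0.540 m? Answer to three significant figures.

The total potential is the scalar sum of each charge's contribution, V = Σ kqᵢ/rᵢ.
Distances from the field point to each charge: r₁ = 0.850 m, r₂ = 1.40 m.
V = k[(-1.36×10⁻⁹)/(0.850) + (-8.45×10⁻⁹)/(1.40)] = -68.6 V.

-68.6 V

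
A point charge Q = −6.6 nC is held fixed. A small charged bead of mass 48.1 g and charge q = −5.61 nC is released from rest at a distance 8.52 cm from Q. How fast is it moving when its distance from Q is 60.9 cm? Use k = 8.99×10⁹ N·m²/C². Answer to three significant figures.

0.0118 m/s

Only the electrostatic force acts, so mechanical energy is conserved: ½mv² = U₁ − U₂ = kQq(1/r₁ − 1/r₂).
U₁ − U₂ = (8.99×10⁹ N·m²/C²)(-6.60×10⁻⁹ C)(-5.61×10⁻⁹ C)(1/0.0852 − 1/0.609) = 3.36×10⁻⁶ J.
v = √(2·3.36×10⁻⁶/0.0481) = 0.0118 m/s.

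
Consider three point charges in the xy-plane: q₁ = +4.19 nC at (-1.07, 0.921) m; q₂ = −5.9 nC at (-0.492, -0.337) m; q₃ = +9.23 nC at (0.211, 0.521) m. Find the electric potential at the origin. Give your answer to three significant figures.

Electric potential is a scalar, so the contributions from each charge add algebraically: V = Σ kqᵢ/rᵢ.
Distances from the field point to each charge: r₁ = 1.41 m, r₂ = 0.596 m, r₃ = 0.562 m.
V = k[(4.19×10⁻⁹)/(1.41) + (-5.90×10⁻⁹)/(0.596) + (9.23×10⁻⁹)/(0.562)] = 85.4 V.

85.4 V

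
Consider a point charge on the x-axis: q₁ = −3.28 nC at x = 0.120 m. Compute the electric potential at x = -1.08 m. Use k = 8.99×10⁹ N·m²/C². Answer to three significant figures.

-24.6 V

Electric potential is a scalar, so the contributions from each charge add algebraically: V = Σ kqᵢ/rᵢ.
V = k[(-3.28×10⁻⁹)/(1.20)] = -24.6 V.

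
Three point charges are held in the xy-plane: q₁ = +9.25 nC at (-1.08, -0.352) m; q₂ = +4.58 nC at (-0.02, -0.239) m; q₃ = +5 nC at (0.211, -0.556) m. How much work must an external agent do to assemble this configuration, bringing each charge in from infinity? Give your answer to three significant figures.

1.20×10⁻⁶ J

The assembly work is the sum of pairwise potential energies, U = Σ_{i<j} kqᵢqⱼ/rᵢⱼ.
Pair separations: r₁₂ = 1.07 m, r₁₃ = 1.31 m, r₂₃ = 0.392 m.
U = (3.57×10⁻⁷) + (3.18×10⁻⁷) + (5.25×10⁻⁷) = 1.20×10⁻⁶ J.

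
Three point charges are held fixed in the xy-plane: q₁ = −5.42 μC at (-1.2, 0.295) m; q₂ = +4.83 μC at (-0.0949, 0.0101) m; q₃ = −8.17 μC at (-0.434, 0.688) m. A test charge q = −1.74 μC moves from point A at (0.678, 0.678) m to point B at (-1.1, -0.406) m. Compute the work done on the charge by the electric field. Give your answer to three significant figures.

-0.0649 J

The work done by the electric force is W_field = −ΔU = −q(V_B − V_A) = q(V_A − V_B).
At A: distances to the source charges are 1.92 m, 1.02 m, 1.11 m; V_A = Σ kqᵢ/rᵢ = -4.90×10⁴ V.
At B: distances to the source charges are 0.708 m, 1.09 m, 1.28 m; V_B = Σ kqᵢ/rᵢ = -8.62×10⁴ V.
ΔV = V_B − V_A = -3.73×10⁴ V.
W_field = −qΔV = −(-1.74×10⁻⁶ C)(-3.73×10⁴ V) = -0.0649 J.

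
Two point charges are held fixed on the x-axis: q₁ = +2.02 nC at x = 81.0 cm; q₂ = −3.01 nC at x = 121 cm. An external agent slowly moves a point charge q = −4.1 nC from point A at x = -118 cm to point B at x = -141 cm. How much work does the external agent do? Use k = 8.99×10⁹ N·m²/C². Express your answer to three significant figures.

-1.99×10⁻¹⁰ J

For quasistatic motion the external work equals the change in potential energy: W_ext = qΔV = q(V_B − V_A).
At A: distances to the source charges are 1.99 m, 2.39 m; V_A = Σ kqᵢ/rᵢ = -2.20 V.
At B: distances to the source charges are 2.22 m, 2.62 m; V_B = Σ kqᵢ/rᵢ = -2.15 V.
ΔV = V_B − V_A = 0.0485 V.
W_ext = qΔV = (-4.10×10⁻⁹ C)(0.0485 V) = -1.99×10⁻¹⁰ J.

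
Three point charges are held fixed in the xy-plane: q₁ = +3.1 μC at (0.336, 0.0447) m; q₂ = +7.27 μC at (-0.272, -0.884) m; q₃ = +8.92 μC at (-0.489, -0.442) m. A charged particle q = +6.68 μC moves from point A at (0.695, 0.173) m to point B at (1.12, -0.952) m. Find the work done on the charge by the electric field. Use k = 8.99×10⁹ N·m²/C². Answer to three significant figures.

0.417 J

The work done by the electric force is W_field = −ΔU = −q(V_B − V_A) = q(V_A − V_B).
At A: distances to the source charges are 0.381 m, 1.43 m, 1.33 m; V_A = Σ kqᵢ/rᵢ = 1.79×10⁵ V.
At B: distances to the source charges are 1.27 m, 1.39 m, 1.69 m; V_B = Σ kqᵢ/rᵢ = 1.16×10⁵ V.
ΔV = V_B − V_A = -6.24×10⁴ V.
W_field = −qΔV = −(6.68×10⁻⁶ C)(-6.24×10⁴ V) = 0.417 J.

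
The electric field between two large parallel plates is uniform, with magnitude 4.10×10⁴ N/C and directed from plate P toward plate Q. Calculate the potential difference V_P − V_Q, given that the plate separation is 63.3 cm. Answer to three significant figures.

2.60×10⁴ V

In a uniform field, potential decreases in the direction of E: ΔV = −E·d for a displacement d parallel to E.
Going from Q to P is a displacement of 63.3 cm opposite to the field, so V_P − V_Q = +Ed = 2.60×10⁴ V.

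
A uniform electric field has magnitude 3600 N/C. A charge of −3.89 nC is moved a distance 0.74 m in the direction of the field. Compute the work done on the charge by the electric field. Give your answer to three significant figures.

The potential change for a displacement 0.74 m in the direction of the field is ΔV = −Ed = -2660 V.
W_field = −qΔV = -1.04×10⁻⁵ J.

-1.04×10⁻⁵ J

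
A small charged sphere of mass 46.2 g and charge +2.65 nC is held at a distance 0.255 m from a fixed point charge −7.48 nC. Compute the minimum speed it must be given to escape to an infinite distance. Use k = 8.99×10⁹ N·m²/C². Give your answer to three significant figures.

5.50×10⁻³ m/s

To just escape, total mechanical energy must reach zero at infinity: ½mv²_min + U = 0, so ½mv²_min = −U = |kQq|/r.
|U| = |kQq|/r = (8.99×10⁹ N·m²/C²)(7.48×10⁻⁹)(2.65×10⁻⁹)/(0.255) = 6.99×10⁻⁷ J.
v_min = √(2|U|/m) = √(2·6.99×10⁻⁷/0.0462) = 5.50×10⁻³ m/s.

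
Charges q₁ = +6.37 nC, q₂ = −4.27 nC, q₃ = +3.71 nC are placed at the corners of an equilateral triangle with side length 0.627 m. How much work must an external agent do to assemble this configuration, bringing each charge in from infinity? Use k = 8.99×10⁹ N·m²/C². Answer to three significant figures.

-2.78×10⁻⁷ J

The work to assemble the configuration equals its total potential energy, U = Σ kqᵢqⱼ/rᵢⱼ over all pairs.
All three pair separations equal the side length, 0.627 m.
U = (-3.90×10⁻⁷) + (3.39×10⁻⁷) + (-2.27×10⁻⁷) = -2.78×10⁻⁷ J.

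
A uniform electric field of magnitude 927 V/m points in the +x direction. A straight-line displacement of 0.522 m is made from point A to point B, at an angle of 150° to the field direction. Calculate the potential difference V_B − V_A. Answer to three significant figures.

419 V

Only the component of displacement along E changes the potential: ΔV = −E·d·cosθ.
ΔV = −(927 V/m)(0.522 m)cos150° = 419 V.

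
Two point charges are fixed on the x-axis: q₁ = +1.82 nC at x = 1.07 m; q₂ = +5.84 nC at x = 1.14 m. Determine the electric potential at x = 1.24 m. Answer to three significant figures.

The total potential is the scalar sum of each charge's contribution, V = Σ kqᵢ/rᵢ.
Distances from the field point to each charge: r₁ = 0.170 m, r₂ = 0.100 m.
V = k[(1.82×10⁻⁹)/(0.170) + (5.84×10⁻⁹)/(0.100)] = 621 V.

621 V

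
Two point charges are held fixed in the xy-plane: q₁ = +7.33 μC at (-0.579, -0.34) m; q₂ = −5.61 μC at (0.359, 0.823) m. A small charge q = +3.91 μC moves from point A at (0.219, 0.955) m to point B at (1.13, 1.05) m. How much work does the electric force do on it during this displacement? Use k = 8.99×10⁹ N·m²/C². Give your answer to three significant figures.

-0.727 J

The work done by the electric force is W_field = −ΔU = −q(V_B − V_A) = q(V_A − V_B).
At A: distances to the source charges are 1.52 m, 0.192 m; V_A = Σ kqᵢ/rᵢ = -2.19×10⁵ V.
At B: distances to the source charges are 2.20 m, 0.804 m; V_B = Σ kqᵢ/rᵢ = -3.28×10⁴ V.
ΔV = V_B − V_A = 1.86×10⁵ V.
W_field = −qΔV = −(3.91×10⁻⁶ C)(1.86×10⁵ V) = -0.727 J.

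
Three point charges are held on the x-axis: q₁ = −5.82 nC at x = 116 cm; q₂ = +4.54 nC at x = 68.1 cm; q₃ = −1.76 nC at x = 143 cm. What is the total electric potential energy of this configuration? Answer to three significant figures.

The work to assemble the configuration equals its total potential energy, U = Σ kqᵢqⱼ/rᵢⱼ over all pairs.
Pair separations: r₁₂ = 0.479 m, r₁₃ = 0.270 m, r₂₃ = 0.749 m.
U = (-4.96×10⁻⁷) + (3.41×10⁻⁷) + (-9.59×10⁻⁸) = -2.51×10⁻⁷ J.

-2.51×10⁻⁷ J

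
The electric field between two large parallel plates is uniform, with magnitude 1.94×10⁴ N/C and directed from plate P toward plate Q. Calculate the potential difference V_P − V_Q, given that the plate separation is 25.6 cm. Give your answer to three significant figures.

In a uniform field, potential decreases in the direction of E: ΔV = −E·d for a displacement d parallel to E.
Going from Q to P is a displacement of 25.6 cm opposite to the field, so V_P − V_Q = +Ed = 4970 V.

4970 V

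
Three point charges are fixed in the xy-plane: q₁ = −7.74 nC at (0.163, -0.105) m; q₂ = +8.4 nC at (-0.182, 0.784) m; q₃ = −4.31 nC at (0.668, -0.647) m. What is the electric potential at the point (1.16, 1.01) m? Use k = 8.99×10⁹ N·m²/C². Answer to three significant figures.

-13.4 V

Electric potential is a scalar, so the contributions from each charge add algebraically: V = Σ kqᵢ/rᵢ.
Distances from the field point to each charge: r₁ = 1.50 m, r₂ = 1.36 m, r₃ = 1.73 m.
V = k[(-7.74×10⁻⁹)/(1.50) + (8.40×10⁻⁹)/(1.36) + (-4.31×10⁻⁹)/(1.73)] = -13.4 V.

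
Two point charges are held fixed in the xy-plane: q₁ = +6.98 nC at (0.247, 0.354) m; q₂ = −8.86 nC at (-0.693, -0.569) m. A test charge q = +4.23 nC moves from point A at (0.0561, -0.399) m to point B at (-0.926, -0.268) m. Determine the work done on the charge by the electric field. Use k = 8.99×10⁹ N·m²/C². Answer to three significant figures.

The work done by the electric force is W_field = −ΔU = −q(V_B − V_A) = q(V_A − V_B).
At A: distances to the source charges are 0.777 m, 0.768 m; V_A = Σ kqᵢ/rᵢ = -22.9 V.
At B: distances to the source charges are 1.33 m, 0.381 m; V_B = Σ kqᵢ/rᵢ = -162 V.
ΔV = V_B − V_A = -139 V.
W_field = −qΔV = −(4.23×10⁻⁹ C)(-139 V) = 5.88×10⁻⁷ J.

5.88×10⁻⁷ J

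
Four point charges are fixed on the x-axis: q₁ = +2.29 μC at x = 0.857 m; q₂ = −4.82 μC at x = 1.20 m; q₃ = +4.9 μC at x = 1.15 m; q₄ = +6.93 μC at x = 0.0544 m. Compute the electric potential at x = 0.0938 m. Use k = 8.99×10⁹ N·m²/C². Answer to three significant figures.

The total potential is the scalar sum of each charge's contribution, V = Σ kqᵢ/rᵢ.
Distances from the field point to each charge: r₁ = 0.763 m, r₂ = 1.11 m, r₃ = 1.06 m, r₄ = 0.0394 m.
V = k[(2.29×10⁻⁶)/(0.763) + (-4.82×10⁻⁶)/(1.11) + (4.90×10⁻⁶)/(1.06) + (6.93×10⁻⁶)/(0.0394)] = 1.61×10⁶ V.

1.61×10⁶ V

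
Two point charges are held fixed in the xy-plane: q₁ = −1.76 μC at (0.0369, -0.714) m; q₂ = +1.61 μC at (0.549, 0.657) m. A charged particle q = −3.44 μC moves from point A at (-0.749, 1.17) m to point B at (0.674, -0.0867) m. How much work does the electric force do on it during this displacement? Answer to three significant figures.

-3.86×10⁻³ J

The work done by the electric force is W_field = −ΔU = −q(V_B − V_A) = q(V_A − V_B).
At A: distances to the source charges are 2.04 m, 1.40 m; V_A = Σ kqᵢ/rᵢ = 2620 V.
At B: distances to the source charges are 0.894 m, 0.754 m; V_B = Σ kqᵢ/rᵢ = 1500 V.
ΔV = V_B − V_A = -1120 V.
W_field = −qΔV = −(-3.44×10⁻⁶ C)(-1120 V) = -3.86×10⁻³ J.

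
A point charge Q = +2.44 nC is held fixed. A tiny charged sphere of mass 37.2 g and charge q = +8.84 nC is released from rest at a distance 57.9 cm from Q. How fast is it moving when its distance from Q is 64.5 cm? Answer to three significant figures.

1.36×10⁻³ m/s

Only the electrostatic force acts, so mechanical energy is conserved: ½mv² = U₁ − U₂ = kQq(1/r₁ − 1/r₂).
U₁ − U₂ = (8.99×10⁹ N·m²/C²)(2.44×10⁻⁹ C)(8.84×10⁻⁹ C)(1/0.579 − 1/0.645) = 3.43×10⁻⁸ J.
v = √(2·3.43×10⁻⁸/0.0372) = 1.36×10⁻³ m/s.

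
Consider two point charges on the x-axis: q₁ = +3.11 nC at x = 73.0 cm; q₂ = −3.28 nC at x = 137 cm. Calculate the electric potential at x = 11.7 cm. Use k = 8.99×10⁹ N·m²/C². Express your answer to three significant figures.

22.1 V

Electric potential is a scalar, so the contributions from each charge add algebraically: V = Σ kqᵢ/rᵢ.
Distances from the field point to each charge: r₁ = 0.613 m, r₂ = 1.25 m.
V = k[(3.11×10⁻⁹)/(0.613) + (-3.28×10⁻⁹)/(1.25)] = 22.1 V.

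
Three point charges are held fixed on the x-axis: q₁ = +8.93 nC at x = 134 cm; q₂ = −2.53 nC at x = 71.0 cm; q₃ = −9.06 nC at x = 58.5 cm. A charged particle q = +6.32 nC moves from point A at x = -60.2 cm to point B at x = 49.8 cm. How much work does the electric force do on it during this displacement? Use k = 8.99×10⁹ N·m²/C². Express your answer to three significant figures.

5.71×10⁻⁶ J

The work done by the electric force is W_field = −ΔU = −q(V_B − V_A) = q(V_A − V_B).
At A: distances to the source charges are 1.94 m, 1.31 m, 1.19 m; V_A = Σ kqᵢ/rᵢ = -44.6 V.
At B: distances to the source charges are 0.842 m, 0.212 m, 0.0870 m; V_B = Σ kqᵢ/rᵢ = -948 V.
ΔV = V_B − V_A = -904 V.
W_field = −qΔV = −(6.32×10⁻⁹ C)(-904 V) = 5.71×10⁻⁶ J.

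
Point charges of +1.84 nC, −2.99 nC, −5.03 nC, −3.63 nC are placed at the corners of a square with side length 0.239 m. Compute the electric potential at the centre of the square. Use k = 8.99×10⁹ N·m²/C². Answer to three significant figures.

-522 V

The total potential is the scalar sum of each charge's contribution, V = Σ kqᵢ/rᵢ.
The distance from each corner to the centre is a√2/2 = 0.169 m.
V = k[(1.84×10⁻⁹)/(0.169) + (-2.99×10⁻⁹)/(0.169) + (-5.03×10⁻⁹)/(0.169) + (-3.63×10⁻⁹)/(0.169)] = -522 V.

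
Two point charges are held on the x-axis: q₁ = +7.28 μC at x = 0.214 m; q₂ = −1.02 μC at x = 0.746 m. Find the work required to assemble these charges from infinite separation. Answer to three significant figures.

The assembly work is the sum of pairwise potential energies, U = Σ_{i<j} kqᵢqⱼ/rᵢⱼ.
Pair separations: r₁₂ = 0.532 m.
U = (-0.125) = -0.125 J.

-0.125 J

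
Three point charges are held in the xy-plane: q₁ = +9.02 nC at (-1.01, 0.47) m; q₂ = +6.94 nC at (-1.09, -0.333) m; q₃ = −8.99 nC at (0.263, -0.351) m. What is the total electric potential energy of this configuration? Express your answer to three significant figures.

The work to assemble the configuration equals its total potential energy, U = Σ kqᵢqⱼ/rᵢⱼ over all pairs.
Pair separations: r₁₂ = 0.807 m, r₁₃ = 1.51 m, r₂₃ = 1.35 m.
U = (6.97×10⁻⁷) + (-4.81×10⁻⁷) + (-4.15×10⁻⁷) = -1.98×10⁻⁷ J.

-1.98×10⁻⁷ J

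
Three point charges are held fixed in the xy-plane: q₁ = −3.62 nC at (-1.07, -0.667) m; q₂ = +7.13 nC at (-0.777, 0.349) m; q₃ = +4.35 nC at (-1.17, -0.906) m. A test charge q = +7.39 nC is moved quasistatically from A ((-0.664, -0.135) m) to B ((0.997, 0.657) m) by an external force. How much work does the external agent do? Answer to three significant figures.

-6.34×10⁻⁷ J

For quasistatic motion the external work equals the change in potential energy: W_ext = qΔV = q(V_B − V_A).
At A: distances to the source charges are 0.669 m, 0.497 m, 0.922 m; V_A = Σ kqᵢ/rᵢ = 123 V.
At B: distances to the source charges are 2.45 m, 1.80 m, 2.67 m; V_B = Σ kqᵢ/rᵢ = 37.0 V.
ΔV = V_B − V_A = -85.8 V.
W_ext = qΔV = (7.39×10⁻⁹ C)(-85.8 V) = -6.34×10⁻⁷ J.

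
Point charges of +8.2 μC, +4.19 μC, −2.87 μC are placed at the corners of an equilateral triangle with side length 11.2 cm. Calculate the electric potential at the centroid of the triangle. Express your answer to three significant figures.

1.32×10⁶ V

The total potential is the scalar sum of each charge's contribution, V = Σ kqᵢ/rᵢ.
The distance from each vertex to the centroid is a/√3 = 0.0647 m.
V = k[(8.20×10⁻⁶)/(0.0647) + (4.19×10⁻⁶)/(0.0647) + (-2.87×10⁻⁶)/(0.0647)] = 1.32×10⁶ V.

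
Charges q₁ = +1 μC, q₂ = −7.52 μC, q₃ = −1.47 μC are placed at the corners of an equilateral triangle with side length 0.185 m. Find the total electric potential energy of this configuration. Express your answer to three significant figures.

The work to assemble the configuration equals its total potential energy, U = Σ kqᵢqⱼ/rᵢⱼ over all pairs.
All three pair separations equal the side length, 0.185 m.
U = (-0.365) + (-0.0714) + (0.537) = 0.100 J.

0.100 J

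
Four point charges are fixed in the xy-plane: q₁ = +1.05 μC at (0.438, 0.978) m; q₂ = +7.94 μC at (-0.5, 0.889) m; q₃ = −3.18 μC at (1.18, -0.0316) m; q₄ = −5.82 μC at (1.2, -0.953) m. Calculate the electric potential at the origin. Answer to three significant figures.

2.04×10⁴ V

Electric potential is a scalar, so the contributions from each charge add algebraically: V = Σ kqᵢ/rᵢ.
Distances from the field point to each charge: r₁ = 1.07 m, r₂ = 1.02 m, r₃ = 1.18 m, r₄ = 1.53 m.
V = k[(1.05×10⁻⁶)/(1.07) + (7.94×10⁻⁶)/(1.02) + (-3.18×10⁻⁶)/(1.18) + (-5.82×10⁻⁶)/(1.53)] = 2.04×10⁴ V.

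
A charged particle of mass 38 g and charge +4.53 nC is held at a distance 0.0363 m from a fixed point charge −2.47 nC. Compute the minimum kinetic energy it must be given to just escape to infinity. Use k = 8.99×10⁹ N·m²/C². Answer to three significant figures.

2.77×10⁻⁶ J

To just escape, total mechanical energy must reach zero at infinity: ½mv²_min + U = 0, so ½mv²_min = −U = |kQq|/r.
|U| = |kQq|/r = (8.99×10⁹ N·m²/C²)(2.47×10⁻⁹)(4.53×10⁻⁹)/(0.0363) = 2.77×10⁻⁶ J.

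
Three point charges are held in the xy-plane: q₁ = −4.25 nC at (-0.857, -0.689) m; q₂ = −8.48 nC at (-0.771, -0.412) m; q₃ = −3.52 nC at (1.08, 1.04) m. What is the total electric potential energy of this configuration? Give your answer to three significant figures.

1.28×10⁻⁶ J

The work to assemble the configuration equals its total potential energy, U = Σ kqᵢqⱼ/rᵢⱼ over all pairs.
Pair separations: r₁₂ = 0.290 m, r₁₃ = 2.60 m, r₂₃ = 2.35 m.
U = (1.12×10⁻⁶) + (5.18×10⁻⁸) + (1.14×10⁻⁷) = 1.28×10⁻⁶ J.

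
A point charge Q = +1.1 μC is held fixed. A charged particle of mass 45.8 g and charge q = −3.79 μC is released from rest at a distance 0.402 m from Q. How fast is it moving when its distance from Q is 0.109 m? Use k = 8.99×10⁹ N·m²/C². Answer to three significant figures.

Only the electrostatic force acts, so mechanical energy is conserved: ½mv² = U₁ − U₂ = kQq(1/r₁ − 1/r₂).
U₁ − U₂ = (8.99×10⁹ N·m²/C²)(1.10×10⁻⁶ C)(-3.79×10⁻⁶ C)(1/0.402 − 1/0.109) = 0.251 J.
v = √(2·0.251/0.0458) = 3.31 m/s.

3.31 m/s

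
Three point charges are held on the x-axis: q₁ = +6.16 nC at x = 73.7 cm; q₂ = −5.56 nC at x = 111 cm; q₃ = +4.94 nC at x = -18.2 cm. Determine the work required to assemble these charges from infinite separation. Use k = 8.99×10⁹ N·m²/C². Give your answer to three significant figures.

-7.19×10⁻⁷ J

The work to assemble the configuration equals its total potential energy, U = Σ kqᵢqⱼ/rᵢⱼ over all pairs.
Pair separations: r₁₂ = 0.373 m, r₁₃ = 0.919 m, r₂₃ = 1.29 m.
U = (-8.25×10⁻⁷) + (2.98×10⁻⁷) + (-1.91×10⁻⁷) = -7.19×10⁻⁷ J.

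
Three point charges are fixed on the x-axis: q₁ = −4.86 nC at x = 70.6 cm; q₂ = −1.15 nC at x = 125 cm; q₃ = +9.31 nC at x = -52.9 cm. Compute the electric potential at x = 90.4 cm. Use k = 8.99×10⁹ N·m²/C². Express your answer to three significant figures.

-192 V

Electric potential is a scalar, so the contributions from each charge add algebraically: V = Σ kqᵢ/rᵢ.
Distances from the field point to each charge: r₁ = 0.198 m, r₂ = 0.346 m, r₃ = 1.43 m.
V = k[(-4.86×10⁻⁹)/(0.198) + (-1.15×10⁻⁹)/(0.346) + (9.31×10⁻⁹)/(1.43)] = -192 V.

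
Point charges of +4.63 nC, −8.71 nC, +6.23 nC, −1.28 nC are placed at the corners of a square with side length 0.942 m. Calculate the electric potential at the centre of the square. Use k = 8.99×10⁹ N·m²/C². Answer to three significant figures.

The total potential is the scalar sum of each charge's contribution, V = Σ kqᵢ/rᵢ.
The distance from each corner to the centre is a√2/2 = 0.666 m.
V = k[(4.63×10⁻⁹)/(0.666) + (-8.71×10⁻⁹)/(0.666) + (6.23×10⁻⁹)/(0.666) + (-1.28×10⁻⁹)/(0.666)] = 11.7 V.

11.7 V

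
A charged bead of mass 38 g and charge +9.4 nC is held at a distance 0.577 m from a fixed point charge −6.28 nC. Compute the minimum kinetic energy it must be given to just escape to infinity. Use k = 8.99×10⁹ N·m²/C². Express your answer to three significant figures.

9.20×10⁻⁷ J

To just escape, total mechanical energy must reach zero at infinity: ½mv²_min + U = 0, so ½mv²_min = −U = |kQq|/r.
|U| = |kQq|/r = (8.99×10⁹ N·m²/C²)(6.28×10⁻⁹)(9.40×10⁻⁹)/(0.577) = 9.20×10⁻⁷ J.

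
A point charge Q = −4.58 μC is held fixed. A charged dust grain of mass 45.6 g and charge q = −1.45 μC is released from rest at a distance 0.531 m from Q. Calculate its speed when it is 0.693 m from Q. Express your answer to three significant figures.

1.07 m/s

Only the electrostatic force acts, so mechanical energy is conserved: ½mv² = U₁ − U₂ = kQq(1/r₁ − 1/r₂).
U₁ − U₂ = (8.99×10⁹ N·m²/C²)(-4.58×10⁻⁶ C)(-1.45×10⁻⁶ C)(1/0.531 − 1/0.693) = 0.0263 J.
v = √(2·0.0263/0.0456) = 1.07 m/s.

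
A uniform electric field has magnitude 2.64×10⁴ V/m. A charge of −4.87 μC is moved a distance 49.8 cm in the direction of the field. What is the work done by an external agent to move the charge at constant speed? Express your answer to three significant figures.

The potential change for a displacement 49.8 cm in the direction of the field is ΔV = −Ed = -1.31×10⁴ V.
W_ext = qΔV = 0.0640 J.

0.0640 J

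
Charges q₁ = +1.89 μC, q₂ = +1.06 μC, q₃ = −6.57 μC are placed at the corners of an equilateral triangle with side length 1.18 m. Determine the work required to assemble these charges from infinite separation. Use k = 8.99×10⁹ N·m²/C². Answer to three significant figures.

-0.132 J

The work to assemble the configuration equals its total potential energy, U = Σ kqᵢqⱼ/rᵢⱼ over all pairs.
All three pair separations equal the side length, 1.18 m.
U = (0.0153) + (-0.0946) + (-0.0531) = -0.132 J.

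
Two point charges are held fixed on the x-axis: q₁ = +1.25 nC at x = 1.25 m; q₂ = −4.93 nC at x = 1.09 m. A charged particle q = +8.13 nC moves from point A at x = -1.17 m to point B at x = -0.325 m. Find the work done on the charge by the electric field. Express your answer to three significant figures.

The work done by the electric force is W_field = −ΔU = −q(V_B − V_A) = q(V_A − V_B).
At A: distances to the source charges are 2.42 m, 2.26 m; V_A = Σ kqᵢ/rᵢ = -15.0 V.
At B: distances to the source charges are 1.57 m, 1.42 m; V_B = Σ kqᵢ/rᵢ = -24.2 V.
ΔV = V_B − V_A = -9.22 V.
W_field = −qΔV = −(8.13×10⁻⁹ C)(-9.22 V) = 7.50×10⁻⁸ J.

7.50×10⁻⁸ J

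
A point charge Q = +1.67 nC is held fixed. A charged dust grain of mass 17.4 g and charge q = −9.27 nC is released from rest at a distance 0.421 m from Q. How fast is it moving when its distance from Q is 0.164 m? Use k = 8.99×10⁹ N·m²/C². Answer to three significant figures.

7.72×10⁻³ m/s

Only the electrostatic force acts, so mechanical energy is conserved: ½mv² = U₁ − U₂ = kQq(1/r₁ − 1/r₂).
U₁ − U₂ = (8.99×10⁹ N·m²/C²)(1.67×10⁻⁹ C)(-9.27×10⁻⁹ C)(1/0.421 − 1/0.164) = 5.18×10⁻⁷ J.
v = √(2·5.18×10⁻⁷/0.0174) = 7.72×10⁻³ m/s.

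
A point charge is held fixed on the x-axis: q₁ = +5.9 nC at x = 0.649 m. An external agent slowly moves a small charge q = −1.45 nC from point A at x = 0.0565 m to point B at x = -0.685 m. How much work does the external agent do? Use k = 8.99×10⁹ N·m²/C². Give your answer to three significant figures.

For quasistatic motion the external work equals the change in potential energy: W_ext = qΔV = q(V_B − V_A).
At A: distance to the source charge is 0.593 m; V_A = kq₁/r = 89.5 V.
At B: distance to the source charge is 1.33 m; V_B = kq₁/r = 39.8 V.
ΔV = V_B − V_A = -49.8 V.
W_ext = qΔV = (-1.45×10⁻⁹ C)(-49.8 V) = 7.22×10⁻⁸ J.

7.22×10⁻⁸ J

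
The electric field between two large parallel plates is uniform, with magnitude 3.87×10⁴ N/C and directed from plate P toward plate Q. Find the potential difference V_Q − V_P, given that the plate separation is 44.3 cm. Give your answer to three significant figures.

In a uniform field, potential decreases in the direction of E: ΔV = −E·d for a displacement d parallel to E.
Going from P to Q is a displacement of 44.3 cm along the field, so V_Q − V_P = −Ed = -1.71×10⁴ V.

-1.71×10⁴ V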